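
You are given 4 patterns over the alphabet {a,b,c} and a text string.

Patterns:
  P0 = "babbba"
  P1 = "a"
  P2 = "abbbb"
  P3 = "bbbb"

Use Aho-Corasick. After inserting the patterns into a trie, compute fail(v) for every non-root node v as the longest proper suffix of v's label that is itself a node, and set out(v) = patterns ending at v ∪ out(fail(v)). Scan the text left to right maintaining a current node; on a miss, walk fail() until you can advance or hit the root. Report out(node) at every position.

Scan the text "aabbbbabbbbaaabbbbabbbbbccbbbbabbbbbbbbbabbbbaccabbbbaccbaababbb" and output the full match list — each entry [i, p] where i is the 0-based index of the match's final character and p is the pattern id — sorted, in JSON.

Build:
Trie (insert patterns):
  0='ε' goto a→7 b→1
  1='b' goto a→2 b→12
  2='ba' goto b→3
  3='bab' goto b→4
  4='babb' goto b→5
  5='babbb' goto a→6
  6='babbba' goto ·  ←P0
  7='a' goto b→8  ←P1
  8='ab' goto b→9
  9='abb' goto b→10
  10='abbb' goto b→11
  11='abbbb' goto ·  ←P2
  12='bb' goto b→13
  13='bbb' goto b→14
  14='bbbb' goto ·  ←P3

Failure links (BFS by depth):
  fail(1) 'b': from fail(0)=0 chase 'b': 0 ⇒ 0;  out=∅∪out(0)=∅
  fail(7) 'a': from fail(0)=0 chase 'a': 0 ⇒ 0;  out={1}∪out(0)={1}
  fail(2) 'ba': from fail(1)=0 chase 'a': 0 ⇒ 7;  out=∅∪out(7)={1}
  fail(8) 'ab': from fail(7)=0 chase 'b': 0 ⇒ 1;  out=∅∪out(1)=∅
  fail(12) 'bb': from fail(1)=0 chase 'b': 0 ⇒ 1;  out=∅∪out(1)=∅
  fail(3) 'bab': from fail(2)=7 chase 'b': 7 ⇒ 8;  out=∅∪out(8)=∅
  fail(9) 'abb': from fail(8)=1 chase 'b': 1 ⇒ 12;  out=∅∪out(12)=∅
  fail(13) 'bbb': from fail(12)=1 chase 'b': 1 ⇒ 12;  out=∅∪out(12)=∅
  fail(4) 'babb': from fail(3)=8 chase 'b': 8 ⇒ 9;  out=∅∪out(9)=∅
  fail(10) 'abbb': from fail(9)=12 chase 'b': 12 ⇒ 13;  out=∅∪out(13)=∅
  fail(14) 'bbbb': from fail(13)=12 chase 'b': 12 ⇒ 13;  out={3}∪out(13)={3}
  fail(5) 'babbb': from fail(4)=9 chase 'b': 9 ⇒ 10;  out=∅∪out(10)=∅
  fail(11) 'abbbb': from fail(10)=13 chase 'b': 13 ⇒ 14;  out={2}∪out(14)={2,3}
  fail(6) 'babbba': from fail(5)=10 chase 'a': 10→13→12→1 ⇒ 2;  out={0}∪out(2)={0,1}

Scan:
pos 0 'a': at 7  → match P1@[0:0]
pos 1 'a': at 7 ·f  → match P1@[1:1]
pos 2 'b': at 8
pos 3 'b': at 9
pos 4 'b': at 10
pos 5 'b': at 11  → match P2@[1:5],P3@[2:5]
pos 6 'a': at 2 ·f  → match P1@[6:6]
pos 7 'b': at 3
pos 8 'b': at 4
pos 9 'b': at 5
pos 10 'b': at 11 ·f  → match P2@[6:10],P3@[7:10]
pos 11 'a': at 2 ·f  → match P1@[11:11]
pos 12 'a': at 7 ·f  → match P1@[12:12]
pos 13 'a': at 7 ·f  → match P1@[13:13]
pos 14 'b': at 8
pos 15 'b': at 9
pos 16 'b': at 10
pos 17 'b': at 11  → match P2@[13:17],P3@[14:17]
pos 18 'a': at 2 ·f  → match P1@[18:18]
pos 19 'b': at 3
pos 20 'b': at 4
pos 21 'b': at 5
pos 22 'b': at 11 ·f  → match P2@[18:22],P3@[19:22]
pos 23 'b': at 14 ·f  → match P3@[20:23]
pos 24 'c': at 0 ·f
pos 25 'c': at 0
pos 26 'b': at 1
pos 27 'b': at 12
pos 28 'b': at 13
pos 29 'b': at 14  → match P3@[26:29]
pos 30 'a': at 2 ·f  → match P1@[30:30]
pos 31 'b': at 3
pos 32 'b': at 4
pos 33 'b': at 5
pos 34 'b': at 11 ·f  → match P2@[30:34],P3@[31:34]
pos 35 'b': at 14 ·f  → match P3@[32:35]
pos 36 'b': at 14 ·f  → match P3@[33:36]
pos 37 'b': at 14 ·f  → match P3@[34:37]
pos 38 'b': at 14 ·f  → match P3@[35:38]
pos 39 'b': at 14 ·f  → match P3@[36:39]
pos 40 'a': at 2 ·f  → match P1@[40:40]
pos 41 'b': at 3
pos 42 'b': at 4
pos 43 'b': at 5
pos 44 'b': at 11 ·f  → match P2@[40:44],P3@[41:44]
pos 45 'a': at 2 ·f  → match P1@[45:45]
pos 46 'c': at 0 ·f
pos 47 'c': at 0
pos 48 'a': at 7  → match P1@[48:48]
pos 49 'b': at 8
pos 50 'b': at 9
pos 51 'b': at 10
pos 52 'b': at 11  → match P2@[48:52],P3@[49:52]
pos 53 'a': at 2 ·f  → match P1@[53:53]
pos 54 'c': at 0 ·f
pos 55 'c': at 0
pos 56 'b': at 1
pos 57 'a': at 2  → match P1@[57:57]
pos 58 'a': at 7 ·f  → match P1@[58:58]
pos 59 'b': at 8
pos 60 'a': at 2 ·f  → match P1@[60:60]
pos 61 'b': at 3
pos 62 'b': at 4
pos 63 'b': at 5

Matches: [[0,1],[1,1],[5,2],[5,3],[6,1],[10,2],[10,3],[11,1],[12,1],[13,1],[17,2],[17,3],[18,1],[22,2],[22,3],[23,3],[29,3],[30,1],[34,2],[34,3],[35,3],[36,3],[37,3],[38,3],[39,3],[40,1],[44,2],[44,3],[45,1],[48,1],[52,2],[52,3],[53,1],[57,1],[58,1],[60,1]]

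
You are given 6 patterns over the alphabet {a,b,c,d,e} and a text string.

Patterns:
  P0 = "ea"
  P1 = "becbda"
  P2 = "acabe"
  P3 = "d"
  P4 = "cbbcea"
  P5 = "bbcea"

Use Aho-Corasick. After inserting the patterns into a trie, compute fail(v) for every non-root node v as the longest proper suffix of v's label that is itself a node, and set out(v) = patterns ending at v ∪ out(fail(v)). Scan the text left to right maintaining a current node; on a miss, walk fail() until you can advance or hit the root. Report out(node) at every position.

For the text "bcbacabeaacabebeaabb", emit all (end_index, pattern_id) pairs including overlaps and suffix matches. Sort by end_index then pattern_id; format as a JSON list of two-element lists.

Build automaton:
Trie (insert patterns):
  0='ε' goto a→9 b→3 c→15 d→14 e→1
  1='e' goto a→2
  2='ea' goto ·  [P0 ends]
  3='b' goto b→21 e→4
  4='be' goto c→5
  5='bec' goto b→6
  6='becb' goto d→7
  7='becbd' goto a→8
  8='becbda' goto ·  [P1 ends]
  9='a' goto c→10
  10='ac' goto a→11
  11='aca' goto b→12
  12='acab' goto e→13
  13='acabe' goto ·  [P2 ends]
  14='d' goto ·  [P3 ends]
  15='c' goto b→16
  16='cb' goto b→17
  17='cbb' goto c→18
  18='cbbc' goto e→19
  19='cbbce' goto a→20
  20='cbbcea' goto ·  [P4 ends]
  21='bb' goto c→22
  22='bbc' goto e→23
  23='bbce' goto a→24
  24='bbcea' goto ·  [P5 ends]

Failure links (BFS by depth):
  n1('e'): parent n0 fail=0; on 'e' 0 → fail=0;  out ∅∪∅=∅
  n3('b'): parent n0 fail=0; on 'b' 0 → fail=0;  out ∅∪∅=∅
  n9('a'): parent n0 fail=0; on 'a' 0 → fail=0;  out ∅∪∅=∅
  n14('d'): parent n0 fail=0; on 'd' 0 → fail=0;  out {3}∪∅={3}
  n15('c'): parent n0 fail=0; on 'c' 0 → fail=0;  out ∅∪∅=∅
  n2('ea'): parent n1 fail=0; on 'a' 0 → fail=9;  out {0}∪∅={0}
  n4('be'): parent n3 fail=0; on 'e' 0 → fail=1;  out ∅∪∅=∅
  n10('ac'): parent n9 fail=0; on 'c' 0 → fail=15;  out ∅∪∅=∅
  n16('cb'): parent n15 fail=0; on 'b' 0 → fail=3;  out ∅∪∅=∅
  n21('bb'): parent n3 fail=0; on 'b' 0 → fail=3;  out ∅∪∅=∅
  n5('bec'): parent n4 fail=1; on 'c' 1→0 → fail=15;  out ∅∪∅=∅
  n11('aca'): parent n10 fail=15; on 'a' 15→0 → fail=9;  out ∅∪∅=∅
  n17('cbb'): parent n16 fail=3; on 'b' 3 → fail=21;  out ∅∪∅=∅
  n22('bbc'): parent n21 fail=3; on 'c' 3→0 → fail=15;  out ∅∪∅=∅
  n6('becb'): parent n5 fail=15; on 'b' 15 → fail=16;  out ∅∪∅=∅
  n12('acab'): parent n11 fail=9; on 'b' 9→0 → fail=3;  out ∅∪∅=∅
  n18('cbbc'): parent n17 fail=21; on 'c' 21 → fail=22;  out ∅∪∅=∅
  n23('bbce'): parent n22 fail=15; on 'e' 15→0 → fail=1;  out ∅∪∅=∅
  n7('becbd'): parent n6 fail=16; on 'd' 16→3→0 → fail=14;  out ∅∪{3}={3}
  n13('acabe'): parent n12 fail=3; on 'e' 3 → fail=4;  out {2}∪∅={2}
  n19('cbbce'): parent n18 fail=22; on 'e' 22 → fail=23;  out ∅∪∅=∅
  n24('bbcea'): parent n23 fail=1; on 'a' 1 → fail=2;  out {5}∪{0}={0,5}
  n8('becbda'): parent n7 fail=14; on 'a' 14→0 → fail=9;  out {1}∪∅={1}
  n20('cbbcea'): parent n19 fail=23; on 'a' 23 → fail=24;  out {4}∪{0,5}={0,4,5}

Scan:
i=0 'b': node 0→3
i=1 'c': node 3→15 ·f
i=2 'b': node 15→16
i=3 'a': node 16→9 ·f
i=4 'c': node 9→10
i=5 'a': node 10→11
i=6 'b': node 11→12
i=7 'e': node 12→13  ** P2@[3:7]
i=8 'a': node 13→2 ·f  ** P0@[7:8]
i=9 'a': node 2→9 ·f
i=10 'c': node 9→10
i=11 'a': node 10→11
i=12 'b': node 11→12
i=13 'e': node 12→13  ** P2@[9:13]
i=14 'b': node 13→3 ·f
i=15 'e': node 3→4
i=16 'a': node 4→2 ·f  ** P0@[15:16]
i=17 'a': node 2→9 ·f
i=18 'b': node 9→3 ·f
i=19 'b': node 3→21

Result: [[7,2],[8,0],[13,2],[16,0]]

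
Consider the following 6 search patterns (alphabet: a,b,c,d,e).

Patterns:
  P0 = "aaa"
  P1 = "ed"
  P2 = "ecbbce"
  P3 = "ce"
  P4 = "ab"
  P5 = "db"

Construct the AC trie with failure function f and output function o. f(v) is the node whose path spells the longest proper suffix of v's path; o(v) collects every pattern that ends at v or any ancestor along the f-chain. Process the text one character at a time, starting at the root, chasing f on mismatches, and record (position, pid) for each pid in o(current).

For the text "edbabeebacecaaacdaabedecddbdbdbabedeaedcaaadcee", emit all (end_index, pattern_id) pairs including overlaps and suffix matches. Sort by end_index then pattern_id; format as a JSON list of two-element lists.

Build automaton:
Trie nodes:
  0='ε' goto a→1 c→11 d→14 e→4
  1='a' goto a→2 b→13
  2='aa' goto a→3
  3='aaa' goto ·  [P0 ends]
  4='e' goto c→6 d→5
  5='ed' goto ·  [P1 ends]
  6='ec' goto b→7
  7='ecb' goto b→8
  8='ecbb' goto c→9
  9='ecbbc' goto e→10
  10='ecbbce' goto ·  [P2 ends]
  11='c' goto e→12
  12='ce' goto ·  [P3 ends]
  13='ab' goto ·  [P4 ends]
  14='d' goto b→15
  15='db' goto ·  [P5 ends]

BFS fail/out derivation:
  n1('a'): parent n0 fail=0; on 'a' 0 → fail=0;  out ∅∪∅=∅
  n4('e'): parent n0 fail=0; on 'e' 0 → fail=0;  out ∅∪∅=∅
  n11('c'): parent n0 fail=0; on 'c' 0 → fail=0;  out ∅∪∅=∅
  n14('d'): parent n0 fail=0; on 'd' 0 → fail=0;  out ∅∪∅=∅
  n2('aa'): parent n1 fail=0; on 'a' 0 → fail=1;  out ∅∪∅=∅
  n5('ed'): parent n4 fail=0; on 'd' 0 → fail=14;  out {1}∪∅={1}
  n6('ec'): parent n4 fail=0; on 'c' 0 → fail=11;  out ∅∪∅=∅
  n12('ce'): parent n11 fail=0; on 'e' 0 → fail=4;  out {3}∪∅={3}
  n13('ab'): parent n1 fail=0; on 'b' 0 → fail=0;  out {4}∪∅={4}
  n15('db'): parent n14 fail=0; on 'b' 0 → fail=0;  out {5}∪∅={5}
  n3('aaa'): parent n2 fail=1; on 'a' 1 → fail=2;  out {0}∪∅={0}
  n7('ecb'): parent n6 fail=11; on 'b' 11→0 → fail=0;  out ∅∪∅=∅
  n8('ecbb'): parent n7 fail=0; on 'b' 0 → fail=0;  out ∅∪∅=∅
  n9('ecbbc'): parent n8 fail=0; on 'c' 0 → fail=11;  out ∅∪∅=∅
  n10('ecbbce'): parent n9 fail=11; on 'e' 11 → fail=12;  out {2}∪{3}={2,3}

Scan:
i=0 'e': node 0→4
i=1 'd': node 4→5  → match P1@[0:1]
i=2 'b': node 5→15 (via fail)  → match P5@[1:2]
i=3 'a': node 15→1 (via fail)
i=4 'b': node 1→13  → match P4@[3:4]
i=5 'e': node 13→4 (via fail)
i=6 'e': node 4→4 (via fail)
i=7 'b': node 4→0 (via fail)
i=8 'a': node 0→1
i=9 'c': node 1→11 (via fail)
i=10 'e': node 11→12  → match P3@[9:10]
i=11 'c': node 12→6 (via fail)
i=12 'a': node 6→1 (via fail)
i=13 'a': node 1→2
i=14 'a': node 2→3  → match P0@[12:14]
i=15 'c': node 3→11 (via fail)
i=16 'd': node 11→14 (via fail)
i=17 'a': node 14→1 (via fail)
i=18 'a': node 1→2
i=19 'b': node 2→13 (via fail)  → match P4@[18:19]
i=20 'e': node 13→4 (via fail)
i=21 'd': node 4→5  → match P1@[20:21]
i=22 'e': node 5→4 (via fail)
i=23 'c': node 4→6
i=24 'd': node 6→14 (via fail)
i=25 'd': node 14→14 (via fail)
i=26 'b': node 14→15  → match P5@[25:26]
i=27 'd': node 15→14 (via fail)
i=28 'b': node 14→15  → match P5@[27:28]
i=29 'd': node 15→14 (via fail)
i=30 'b': node 14→15  → match P5@[29:30]
i=31 'a': node 15→1 (via fail)
i=32 'b': node 1→13  → match P4@[31:32]
i=33 'e': node 13→4 (via fail)
i=34 'd': node 4→5  → match P1@[33:34]
i=35 'e': node 5→4 (via fail)
i=36 'a': node 4→1 (via fail)
i=37 'e': node 1→4 (via fail)
i=38 'd': node 4→5  → match P1@[37:38]
i=39 'c': node 5→11 (via fail)
i=40 'a': node 11→1 (via fail)
i=41 'a': node 1→2
i=42 'a': node 2→3  → match P0@[40:42]
i=43 'd': node 3→14 (via fail)
i=44 'c': node 14→11 (via fail)
i=45 'e': node 11→12  → match P3@[44:45]
i=46 'e': node 12→4 (via fail)

Result: [[1,1],[2,5],[4,4],[10,3],[14,0],[19,4],[21,1],[26,5],[28,5],[30,5],[32,4],[34,1],[38,1],[42,0],[45,3]]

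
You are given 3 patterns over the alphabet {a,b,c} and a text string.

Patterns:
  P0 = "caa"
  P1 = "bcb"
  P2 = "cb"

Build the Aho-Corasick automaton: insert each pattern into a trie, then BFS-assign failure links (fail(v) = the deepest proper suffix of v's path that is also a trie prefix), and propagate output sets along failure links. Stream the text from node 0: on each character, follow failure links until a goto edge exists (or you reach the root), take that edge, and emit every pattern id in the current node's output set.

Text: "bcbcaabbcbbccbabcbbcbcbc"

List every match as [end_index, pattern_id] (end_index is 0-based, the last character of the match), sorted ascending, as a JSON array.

Build automaton:
Trie (insert patterns):
  0='ε' goto b→4 c→1
  1='c' goto a→2 b→7
  2='ca' goto a→3
  3='caa' goto ·  ←P0
  4='b' goto c→5
  5='bc' goto b→6
  6='bcb' goto ·  ←P1
  7='cb' goto ·  ←P2

Failure links (BFS by depth):
  fail(1) 'c': from fail(0)=0 chase 'c': 0 ⇒ 0;  out=∅∪out(0)=∅
  fail(4) 'b': from fail(0)=0 chase 'b': 0 ⇒ 0;  out=∅∪out(0)=∅
  fail(2) 'ca': from fail(1)=0 chase 'a': 0 ⇒ 0;  out=∅∪out(0)=∅
  fail(5) 'bc': from fail(4)=0 chase 'c': 0 ⇒ 1;  out=∅∪out(1)=∅
  fail(7) 'cb': from fail(1)=0 chase 'b': 0 ⇒ 4;  out={2}∪out(4)={2}
  fail(3) 'caa': from fail(2)=0 chase 'a': 0 ⇒ 0;  out={0}∪out(0)={0}
  fail(6) 'bcb': from fail(5)=1 chase 'b': 1 ⇒ 7;  out={1}∪out(7)={1,2}

Text stream:
i=0 'b': node 0→4
i=1 'c': node 4→5
i=2 'b': node 5→6  → match P1@[0:2],P2@[1:2]
i=3 'c': node 6→5 ·f
i=4 'a': node 5→2 ·f
i=5 'a': node 2→3  → match P0@[3:5]
i=6 'b': node 3→4 ·f
i=7 'b': node 4→4 ·f
i=8 'c': node 4→5
i=9 'b': node 5→6  → match P1@[7:9],P2@[8:9]
i=10 'b': node 6→4 ·f
i=11 'c': node 4→5
i=12 'c': node 5→1 ·f
i=13 'b': node 1→7  → match P2@[12:13]
i=14 'a': node 7→0 ·f
i=15 'b': node 0→4
i=16 'c': node 4→5
i=17 'b': node 5→6  → match P1@[15:17],P2@[16:17]
i=18 'b': node 6→4 ·f
i=19 'c': node 4→5
i=20 'b': node 5→6  → match P1@[18:20],P2@[19:20]
i=21 'c': node 6→5 ·f
i=22 'b': node 5→6  → match P1@[20:22],P2@[21:22]
i=23 'c': node 6→5 ·f

Result: [[2,1],[2,2],[5,0],[9,1],[9,2],[13,2],[17,1],[17,2],[20,1],[20,2],[22,1],[22,2]]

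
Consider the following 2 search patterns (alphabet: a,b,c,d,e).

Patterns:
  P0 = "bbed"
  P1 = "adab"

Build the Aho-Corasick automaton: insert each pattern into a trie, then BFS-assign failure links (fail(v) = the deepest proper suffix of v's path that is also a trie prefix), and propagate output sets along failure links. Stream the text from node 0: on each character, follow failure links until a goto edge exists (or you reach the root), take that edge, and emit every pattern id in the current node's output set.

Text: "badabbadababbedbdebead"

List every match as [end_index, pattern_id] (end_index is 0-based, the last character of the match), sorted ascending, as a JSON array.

Construct AC machine:
Trie (insert patterns):
  0='ε' goto a→5 b→1
  1='b' goto b→2
  2='bb' goto e→3
  3='bbe' goto d→4
  4='bbed' goto ·  ←P0
  5='a' goto d→6
  6='ad' goto a→7
  7='ada' goto b→8
  8='adab' goto ·  ←P1

BFS fail/out derivation:
  n1('b'): parent n0 fail=0; on 'b' 0 → fail=0;  out ∅∪∅=∅
  n5('a'): parent n0 fail=0; on 'a' 0 → fail=0;  out ∅∪∅=∅
  n2('bb'): parent n1 fail=0; on 'b' 0 → fail=1;  out ∅∪∅=∅
  n6('ad'): parent n5 fail=0; on 'd' 0 → fail=0;  out ∅∪∅=∅
  n3('bbe'): parent n2 fail=1; on 'e' 1→0 → fail=0;  out ∅∪∅=∅
  n7('ada'): parent n6 fail=0; on 'a' 0 → fail=5;  out ∅∪∅=∅
  n4('bbed'): parent n3 fail=0; on 'd' 0 → fail=0;  out {0}∪∅={0}
  n8('adab'): parent n7 fail=5; on 'b' 5→0 → fail=1;  out {1}∪∅={1}

Run:
[0] read 'b'  n0⇒n1
[1] read 'a'  n1⇒n5 ·f
[2] read 'd'  n5⇒n6
[3] read 'a'  n6⇒n7
[4] read 'b'  n7⇒n8  → match P1@[1:4]
[5] read 'b'  n8⇒n2 ·f
[6] read 'a'  n2⇒n5 ·f
[7] read 'd'  n5⇒n6
[8] read 'a'  n6⇒n7
[9] read 'b'  n7⇒n8  → match P1@[6:9]
[10] read 'a'  n8⇒n5 ·f
[11] read 'b'  n5⇒n1 ·f
[12] read 'b'  n1⇒n2
[13] read 'e'  n2⇒n3
[14] read 'd'  n3⇒n4  → match P0@[11:14]
[15] read 'b'  n4⇒n1 ·f
[16] read 'd'  n1⇒n0 ·f
[17] read 'e'  n0⇒n0
[18] read 'b'  n0⇒n1
[19] read 'e'  n1⇒n0 ·f
[20] read 'a'  n0⇒n5
[21] read 'd'  n5⇒n6

Result: [[4,1],[9,1],[14,0]]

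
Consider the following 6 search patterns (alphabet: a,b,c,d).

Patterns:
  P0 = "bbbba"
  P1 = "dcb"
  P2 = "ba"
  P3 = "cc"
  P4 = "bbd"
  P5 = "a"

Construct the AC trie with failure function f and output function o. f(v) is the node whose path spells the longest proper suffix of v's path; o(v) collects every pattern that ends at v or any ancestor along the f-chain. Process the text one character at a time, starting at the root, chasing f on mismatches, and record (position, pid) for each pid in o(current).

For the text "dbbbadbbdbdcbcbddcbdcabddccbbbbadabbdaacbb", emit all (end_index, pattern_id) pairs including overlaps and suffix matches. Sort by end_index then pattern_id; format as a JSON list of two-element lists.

Build:
Trie (insert patterns):
  n0 'ε': a→13 b→1 c→10 d→6
  n1 'b': a→9 b→2
  n2 'bb': b→3 d→12
  n3 'bbb': b→4
  n4 'bbbb': a→5
  n5 'bbbba': ·  [P0 ends]
  n6 'd': c→7
  n7 'dc': b→8
  n8 'dcb': ·  [P1 ends]
  n9 'ba': ·  [P2 ends]
  n10 'c': c→11
  n11 'cc': ·  [P3 ends]
  n12 'bbd': ·  [P4 ends]
  n13 'a': ·  [P5 ends]

Failure links (BFS by depth):
  fail(1) 'b': from fail(0)=0 chase 'b': 0 ⇒ 0;  out=∅∪out(0)=∅
  fail(6) 'd': from fail(0)=0 chase 'd': 0 ⇒ 0;  out=∅∪out(0)=∅
  fail(10) 'c': from fail(0)=0 chase 'c': 0 ⇒ 0;  out=∅∪out(0)=∅
  fail(13) 'a': from fail(0)=0 chase 'a': 0 ⇒ 0;  out={5}∪out(0)={5}
  fail(2) 'bb': from fail(1)=0 chase 'b': 0 ⇒ 1;  out=∅∪out(1)=∅
  fail(7) 'dc': from fail(6)=0 chase 'c': 0 ⇒ 10;  out=∅∪out(10)=∅
  fail(9) 'ba': from fail(1)=0 chase 'a': 0 ⇒ 13;  out={2}∪out(13)={2,5}
  fail(11) 'cc': from fail(10)=0 chase 'c': 0 ⇒ 10;  out={3}∪out(10)={3}
  fail(3) 'bbb': from fail(2)=1 chase 'b': 1 ⇒ 2;  out=∅∪out(2)=∅
  fail(8) 'dcb': from fail(7)=10 chase 'b': 10→0 ⇒ 1;  out={1}∪out(1)={1}
  fail(12) 'bbd': from fail(2)=1 chase 'd': 1→0 ⇒ 6;  out={4}∪out(6)={4}
  fail(4) 'bbbb': from fail(3)=2 chase 'b': 2 ⇒ 3;  out=∅∪out(3)=∅
  fail(5) 'bbbba': from fail(4)=3 chase 'a': 3→2→1 ⇒ 9;  out={0}∪out(9)={0,2,5}

Run:
pos 0 'd': at 6
pos 1 'b': at 1 (via fail)
pos 2 'b': at 2
pos 3 'b': at 3
pos 4 'a': at 9 (via fail)  ** P2@[3:4],P5@[4:4]
pos 5 'd': at 6 (via fail)
pos 6 'b': at 1 (via fail)
pos 7 'b': at 2
pos 8 'd': at 12  ** P4@[6:8]
pos 9 'b': at 1 (via fail)
pos 10 'd': at 6 (via fail)
pos 11 'c': at 7
pos 12 'b': at 8  ** P1@[10:12]
pos 13 'c': at 10 (via fail)
pos 14 'b': at 1 (via fail)
pos 15 'd': at 6 (via fail)
pos 16 'd': at 6 (via fail)
pos 17 'c': at 7
pos 18 'b': at 8  ** P1@[16:18]
pos 19 'd': at 6 (via fail)
pos 20 'c': at 7
pos 21 'a': at 13 (via fail)  ** P5@[21:21]
pos 22 'b': at 1 (via fail)
pos 23 'd': at 6 (via fail)
pos 24 'd': at 6 (via fail)
pos 25 'c': at 7
pos 26 'c': at 11 (via fail)  ** P3@[25:26]
pos 27 'b': at 1 (via fail)
pos 28 'b': at 2
pos 29 'b': at 3
pos 30 'b': at 4
pos 31 'a': at 5  ** P0@[27:31],P2@[30:31],P5@[31:31]
pos 32 'd': at 6 (via fail)
pos 33 'a': at 13 (via fail)  ** P5@[33:33]
pos 34 'b': at 1 (via fail)
pos 35 'b': at 2
pos 36 'd': at 12  ** P4@[34:36]
pos 37 'a': at 13 (via fail)  ** P5@[37:37]
pos 38 'a': at 13 (via fail)  ** P5@[38:38]
pos 39 'c': at 10 (via fail)
pos 40 'b': at 1 (via fail)
pos 41 'b': at 2

All matches (sorted): [[4,2],[4,5],[8,4],[12,1],[18,1],[21,5],[26,3],[31,0],[31,2],[31,5],[33,5],[36,4],[37,5],[38,5]]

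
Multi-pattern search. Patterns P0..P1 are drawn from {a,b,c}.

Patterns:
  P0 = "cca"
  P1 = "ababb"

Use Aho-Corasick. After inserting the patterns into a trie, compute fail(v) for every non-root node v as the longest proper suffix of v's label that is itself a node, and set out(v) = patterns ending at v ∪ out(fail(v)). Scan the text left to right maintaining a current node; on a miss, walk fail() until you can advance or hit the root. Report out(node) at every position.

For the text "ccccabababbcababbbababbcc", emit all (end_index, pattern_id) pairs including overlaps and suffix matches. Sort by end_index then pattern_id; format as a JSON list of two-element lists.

Build automaton:
Trie nodes:
  n0 'ε': a→4 c→1
  n1 'c': c→2
  n2 'cc': a→3
  n3 'cca': ·  ←P0
  n4 'a': b→5
  n5 'ab': a→6
  n6 'aba': b→7
  n7 'abab': b→8
  n8 'ababb': ·  ←P1

BFS fail/out derivation:
  fail(1) 'c': from fail(0)=0 chase 'c': 0 ⇒ 0;  out=∅∪out(0)=∅
  fail(4) 'a': from fail(0)=0 chase 'a': 0 ⇒ 0;  out=∅∪out(0)=∅
  fail(2) 'cc': from fail(1)=0 chase 'c': 0 ⇒ 1;  out=∅∪out(1)=∅
  fail(5) 'ab': from fail(4)=0 chase 'b': 0 ⇒ 0;  out=∅∪out(0)=∅
  fail(3) 'cca': from fail(2)=1 chase 'a': 1→0 ⇒ 4;  out={0}∪out(4)={0}
  fail(6) 'aba': from fail(5)=0 chase 'a': 0 ⇒ 4;  out=∅∪out(4)=∅
  fail(7) 'abab': from fail(6)=4 chase 'b': 4 ⇒ 5;  out=∅∪out(5)=∅
  fail(8) 'ababb': from fail(7)=5 chase 'b': 5→0 ⇒ 0;  out={1}∪out(0)={1}

Scan:
pos 0 'c': at 1
pos 1 'c': at 2
pos 2 'c': at 2 ·f
pos 3 'c': at 2 ·f
pos 4 'a': at 3  → match P0@[2:4]
pos 5 'b': at 5 ·f
pos 6 'a': at 6
pos 7 'b': at 7
pos 8 'a': at 6 ·f
pos 9 'b': at 7
pos 10 'b': at 8  → match P1@[6:10]
pos 11 'c': at 1 ·f
pos 12 'a': at 4 ·f
pos 13 'b': at 5
pos 14 'a': at 6
pos 15 'b': at 7
pos 16 'b': at 8  → match P1@[12:16]
pos 17 'b': at 0 ·f
pos 18 'a': at 4
pos 19 'b': at 5
pos 20 'a': at 6
pos 21 'b': at 7
pos 22 'b': at 8  → match P1@[18:22]
pos 23 'c': at 1 ·f
pos 24 'c': at 2

Matches: [[4,0],[10,1],[16,1],[22,1]]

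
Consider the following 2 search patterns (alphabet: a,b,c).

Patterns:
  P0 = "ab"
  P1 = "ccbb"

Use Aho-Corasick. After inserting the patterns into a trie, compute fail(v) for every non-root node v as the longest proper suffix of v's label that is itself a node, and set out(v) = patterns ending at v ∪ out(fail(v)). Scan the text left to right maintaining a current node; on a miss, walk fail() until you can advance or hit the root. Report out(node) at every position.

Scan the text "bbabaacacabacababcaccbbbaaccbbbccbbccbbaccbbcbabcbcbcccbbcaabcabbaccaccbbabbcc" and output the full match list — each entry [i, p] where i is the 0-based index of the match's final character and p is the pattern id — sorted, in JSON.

Build:
Trie nodes:
  0='ε' goto a→1 c→3
  1='a' goto b→2
  2='ab' goto ·  [P0 ends]
  3='c' goto c→4
  4='cc' goto b→5
  5='ccb' goto b→6
  6='ccbb' goto ·  [P1 ends]

BFS fail/out derivation:
  n1('a'): parent n0 fail=0; on 'a' 0 → fail=0;  out ∅∪∅=∅
  n3('c'): parent n0 fail=0; on 'c' 0 → fail=0;  out ∅∪∅=∅
  n2('ab'): parent n1 fail=0; on 'b' 0 → fail=0;  out {0}∪∅={0}
  n4('cc'): parent n3 fail=0; on 'c' 0 → fail=3;  out ∅∪∅=∅
  n5('ccb'): parent n4 fail=3; on 'b' 3→0 → fail=0;  out ∅∪∅=∅
  n6('ccbb'): parent n5 fail=0; on 'b' 0 → fail=0;  out {1}∪∅={1}

Text stream:
i=0 'b': node 0→0
i=1 'b': node 0→0
i=2 'a': node 0→1
i=3 'b': node 1→2  → match P0@[2:3]
i=4 'a': node 2→1 (fail-walked)
i=5 'a': node 1→1 (fail-walked)
i=6 'c': node 1→3 (fail-walked)
i=7 'a': node 3→1 (fail-walked)
i=8 'c': node 1→3 (fail-walked)
i=9 'a': node 3→1 (fail-walked)
i=10 'b': node 1→2  → match P0@[9:10]
i=11 'a': node 2→1 (fail-walked)
i=12 'c': node 1→3 (fail-walked)
i=13 'a': node 3→1 (fail-walked)
i=14 'b': node 1→2  → match P0@[13:14]
i=15 'a': node 2→1 (fail-walked)
i=16 'b': node 1→2  → match P0@[15:16]
i=17 'c': node 2→3 (fail-walked)
i=18 'a': node 3→1 (fail-walked)
i=19 'c': node 1→3 (fail-walked)
i=20 'c': node 3→4
i=21 'b': node 4→5
i=22 'b': node 5→6  → match P1@[19:22]
i=23 'b': node 6→0 (fail-walked)
i=24 'a': node 0→1
i=25 'a': node 1→1 (fail-walked)
i=26 'c': node 1→3 (fail-walked)
i=27 'c': node 3→4
i=28 'b': node 4→5
i=29 'b': node 5→6  → match P1@[26:29]
i=30 'b': node 6→0 (fail-walked)
i=31 'c': node 0→3
i=32 'c': node 3→4
i=33 'b': node 4→5
i=34 'b': node 5→6  → match P1@[31:34]
i=35 'c': node 6→3 (fail-walked)
i=36 'c': node 3→4
i=37 'b': node 4→5
i=38 'b': node 5→6  → match P1@[35:38]
i=39 'a': node 6→1 (fail-walked)
i=40 'c': node 1→3 (fail-walked)
i=41 'c': node 3→4
i=42 'b': node 4→5
i=43 'b': node 5→6  → match P1@[40:43]
i=44 'c': node 6→3 (fail-walked)
i=45 'b': node 3→0 (fail-walked)
i=46 'a': node 0→1
i=47 'b': node 1→2  → match P0@[46:47]
i=48 'c': node 2→3 (fail-walked)
i=49 'b': node 3→0 (fail-walked)
i=50 'c': node 0→3
i=51 'b': node 3→0 (fail-walked)
i=52 'c': node 0→3
i=53 'c': node 3→4
i=54 'c': node 4→4 (fail-walked)
i=55 'b': node 4→5
i=56 'b': node 5→6  → match P1@[53:56]
i=57 'c': node 6→3 (fail-walked)
i=58 'a': node 3→1 (fail-walked)
i=59 'a': node 1→1 (fail-walked)
i=60 'b': node 1→2  → match P0@[59:60]
i=61 'c': node 2→3 (fail-walked)
i=62 'a': node 3→1 (fail-walked)
i=63 'b': node 1→2  → match P0@[62:63]
i=64 'b': node 2→0 (fail-walked)
i=65 'a': node 0→1
i=66 'c': node 1→3 (fail-walked)
i=67 'c': node 3→4
i=68 'a': node 4→1 (fail-walked)
i=69 'c': node 1→3 (fail-walked)
i=70 'c': node 3→4
i=71 'b': node 4→5
i=72 'b': node 5→6  → match P1@[69:72]
i=73 'a': node 6→1 (fail-walked)
i=74 'b': node 1→2  → match P0@[73:74]
i=75 'b': node 2→0 (fail-walked)
i=76 'c': node 0→3
i=77 'c': node 3→4

All matches (sorted): [[3,0],[10,0],[14,0],[16,0],[22,1],[29,1],[34,1],[38,1],[43,1],[47,0],[56,1],[60,0],[63,0],[72,1],[74,0]]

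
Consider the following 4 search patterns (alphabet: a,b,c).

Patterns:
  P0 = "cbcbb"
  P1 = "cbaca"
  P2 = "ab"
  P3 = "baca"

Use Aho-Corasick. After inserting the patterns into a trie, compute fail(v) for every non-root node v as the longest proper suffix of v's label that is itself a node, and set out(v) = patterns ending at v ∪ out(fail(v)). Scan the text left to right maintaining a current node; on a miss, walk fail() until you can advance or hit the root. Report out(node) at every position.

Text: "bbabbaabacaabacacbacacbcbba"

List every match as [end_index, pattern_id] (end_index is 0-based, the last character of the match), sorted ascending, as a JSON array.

Build automaton:
Trie (insert patterns):
  n0 'ε': a→9 b→11 c→1
  n1 'c': b→2
  n2 'cb': a→6 c→3
  n3 'cbc': b→4
  n4 'cbcb': b→5
  n5 'cbcbb': ·  ←P0
  n6 'cba': c→7
  n7 'cbac': a→8
  n8 'cbaca': ·  ←P1
  n9 'a': b→10
  n10 'ab': ·  ←P2
  n11 'b': a→12
  n12 'ba': c→13
  n13 'bac': a→14
  n14 'baca': ·  ←P3

Failure links (BFS by depth):
  fail(1) 'c': from fail(0)=0 chase 'c': 0 ⇒ 0;  out=∅∪out(0)=∅
  fail(9) 'a': from fail(0)=0 chase 'a': 0 ⇒ 0;  out=∅∪out(0)=∅
  fail(11) 'b': from fail(0)=0 chase 'b': 0 ⇒ 0;  out=∅∪out(0)=∅
  fail(2) 'cb': from fail(1)=0 chase 'b': 0 ⇒ 11;  out=∅∪out(11)=∅
  fail(10) 'ab': from fail(9)=0 chase 'b': 0 ⇒ 11;  out={2}∪out(11)={2}
  fail(12) 'ba': from fail(11)=0 chase 'a': 0 ⇒ 9;  out=∅∪out(9)=∅
  fail(3) 'cbc': from fail(2)=11 chase 'c': 11→0 ⇒ 1;  out=∅∪out(1)=∅
  fail(6) 'cba': from fail(2)=11 chase 'a': 11 ⇒ 12;  out=∅∪out(12)=∅
  fail(13) 'bac': from fail(12)=9 chase 'c': 9→0 ⇒ 1;  out=∅∪out(1)=∅
  fail(4) 'cbcb': from fail(3)=1 chase 'b': 1 ⇒ 2;  out=∅∪out(2)=∅
  fail(7) 'cbac': from fail(6)=12 chase 'c': 12 ⇒ 13;  out=∅∪out(13)=∅
  fail(14) 'baca': from fail(13)=1 chase 'a': 1→0 ⇒ 9;  out={3}∪out(9)={3}
  fail(5) 'cbcbb': from fail(4)=2 chase 'b': 2→11→0 ⇒ 11;  out={0}∪out(11)={0}
  fail(8) 'cbaca': from fail(7)=13 chase 'a': 13 ⇒ 14;  out={1}∪out(14)={1,3}

Text stream:
[0] read 'b'  n0⇒n11
[1] read 'b'  n11⇒n11 (fail-walked)
[2] read 'a'  n11⇒n12
[3] read 'b'  n12⇒n10 (fail-walked)  emit P2@[2:3]
[4] read 'b'  n10⇒n11 (fail-walked)
[5] read 'a'  n11⇒n12
[6] read 'a'  n12⇒n9 (fail-walked)
[7] read 'b'  n9⇒n10  emit P2@[6:7]
[8] read 'a'  n10⇒n12 (fail-walked)
[9] read 'c'  n12⇒n13
[10] read 'a'  n13⇒n14  emit P3@[7:10]
[11] read 'a'  n14⇒n9 (fail-walked)
[12] read 'b'  n9⇒n10  emit P2@[11:12]
[13] read 'a'  n10⇒n12 (fail-walked)
[14] read 'c'  n12⇒n13
[15] read 'a'  n13⇒n14  emit P3@[12:15]
[16] read 'c'  n14⇒n1 (fail-walked)
[17] read 'b'  n1⇒n2
[18] read 'a'  n2⇒n6
[19] read 'c'  n6⇒n7
[20] read 'a'  n7⇒n8  emit P1@[16:20],P3@[17:20]
[21] read 'c'  n8⇒n1 (fail-walked)
[22] read 'b'  n1⇒n2
[23] read 'c'  n2⇒n3
[24] read 'b'  n3⇒n4
[25] read 'b'  n4⇒n5  emit P0@[21:25]
[26] read 'a'  n5⇒n12 (fail-walked)

All matches (sorted): [[3,2],[7,2],[10,3],[12,2],[15,3],[20,1],[20,3],[25,0]]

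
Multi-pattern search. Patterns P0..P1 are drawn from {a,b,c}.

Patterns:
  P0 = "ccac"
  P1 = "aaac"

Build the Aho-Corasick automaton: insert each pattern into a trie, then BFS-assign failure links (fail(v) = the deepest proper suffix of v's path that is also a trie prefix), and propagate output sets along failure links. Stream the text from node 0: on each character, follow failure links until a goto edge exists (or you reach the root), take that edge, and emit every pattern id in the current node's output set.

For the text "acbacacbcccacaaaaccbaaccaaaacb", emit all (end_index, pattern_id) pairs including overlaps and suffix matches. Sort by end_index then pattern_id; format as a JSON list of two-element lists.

Build automaton:
Trie nodes:
  0='ε' goto a→5 c→1
  1='c' goto c→2
  2='cc' goto a→3
  3='cca' goto c→4
  4='ccac' goto ·  ←P0
  5='a' goto a→6
  6='aa' goto a→7
  7='aaa' goto c→8
  8='aaac' goto ·  ←P1

BFS fail/out derivation:
  fail(1) 'c': from fail(0)=0 chase 'c': 0 ⇒ 0;  out=∅∪out(0)=∅
  fail(5) 'a': from fail(0)=0 chase 'a': 0 ⇒ 0;  out=∅∪out(0)=∅
  fail(2) 'cc': from fail(1)=0 chase 'c': 0 ⇒ 1;  out=∅∪out(1)=∅
  fail(6) 'aa': from fail(5)=0 chase 'a': 0 ⇒ 5;  out=∅∪out(5)=∅
  fail(3) 'cca': from fail(2)=1 chase 'a': 1→0 ⇒ 5;  out=∅∪out(5)=∅
  fail(7) 'aaa': from fail(6)=5 chase 'a': 5 ⇒ 6;  out=∅∪out(6)=∅
  fail(4) 'ccac': from fail(3)=5 chase 'c': 5→0 ⇒ 1;  out={0}∪out(1)={0}
  fail(8) 'aaac': from fail(7)=6 chase 'c': 6→5→0 ⇒ 1;  out={1}∪out(1)={1}

Scan:
[0] read 'a'  n0⇒n5
[1] read 'c'  n5⇒n1 (fail-walked)
[2] read 'b'  n1⇒n0 (fail-walked)
[3] read 'a'  n0⇒n5
[4] read 'c'  n5⇒n1 (fail-walked)
[5] read 'a'  n1⇒n5 (fail-walked)
[6] read 'c'  n5⇒n1 (fail-walked)
[7] read 'b'  n1⇒n0 (fail-walked)
[8] read 'c'  n0⇒n1
[9] read 'c'  n1⇒n2
[10] read 'c'  n2⇒n2 (fail-walked)
[11] read 'a'  n2⇒n3
[12] read 'c'  n3⇒n4  ** P0@[9:12]
[13] read 'a'  n4⇒n5 (fail-walked)
[14] read 'a'  n5⇒n6
[15] read 'a'  n6⇒n7
[16] read 'a'  n7⇒n7 (fail-walked)
[17] read 'c'  n7⇒n8  ** P1@[14:17]
[18] read 'c'  n8⇒n2 (fail-walked)
[19] read 'b'  n2⇒n0 (fail-walked)
[20] read 'a'  n0⇒n5
[21] read 'a'  n5⇒n6
[22] read 'c'  n6⇒n1 (fail-walked)
[23] read 'c'  n1⇒n2
[24] read 'a'  n2⇒n3
[25] read 'a'  n3⇒n6 (fail-walked)
[26] read 'a'  n6⇒n7
[27] read 'a'  n7⇒n7 (fail-walked)
[28] read 'c'  n7⇒n8  ** P1@[25:28]
[29] read 'b'  n8⇒n0 (fail-walked)

Result: [[12,0],[17,1],[28,1]]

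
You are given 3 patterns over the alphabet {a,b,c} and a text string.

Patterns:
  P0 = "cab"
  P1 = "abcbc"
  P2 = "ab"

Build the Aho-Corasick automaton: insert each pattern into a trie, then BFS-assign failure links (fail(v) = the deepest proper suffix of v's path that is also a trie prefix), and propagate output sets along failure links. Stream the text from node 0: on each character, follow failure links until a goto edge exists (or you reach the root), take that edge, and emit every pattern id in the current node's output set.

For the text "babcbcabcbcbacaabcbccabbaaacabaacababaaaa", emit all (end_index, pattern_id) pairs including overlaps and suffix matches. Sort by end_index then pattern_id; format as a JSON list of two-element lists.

Construct AC machine:
Trie nodes:
  n0 'ε': a→4 c→1
  n1 'c': a→2
  n2 'ca': b→3
  n3 'cab': ·  [P0 ends]
  n4 'a': b→5
  n5 'ab': c→6  [P2 ends]
  n6 'abc': b→7
  n7 'abcb': c→8
  n8 'abcbc': ·  [P1 ends]

BFS fail/out derivation:
  n1('c'): parent n0 fail=0; on 'c' 0 → fail=0;  out ∅∪∅=∅
  n4('a'): parent n0 fail=0; on 'a' 0 → fail=0;  out ∅∪∅=∅
  n2('ca'): parent n1 fail=0; on 'a' 0 → fail=4;  out ∅∪∅=∅
  n5('ab'): parent n4 fail=0; on 'b' 0 → fail=0;  out {2}∪∅={2}
  n3('cab'): parent n2 fail=4; on 'b' 4 → fail=5;  out {0}∪{2}={0,2}
  n6('abc'): parent n5 fail=0; on 'c' 0 → fail=1;  out ∅∪∅=∅
  n7('abcb'): parent n6 fail=1; on 'b' 1→0 → fail=0;  out ∅∪∅=∅
  n8('abcbc'): parent n7 fail=0; on 'c' 0 → fail=1;  out {1}∪∅={1}

Scan:
[0] read 'b'  n0⇒n0
[1] read 'a'  n0⇒n4
[2] read 'b'  n4⇒n5  emit P2@[1:2]
[3] read 'c'  n5⇒n6
[4] read 'b'  n6⇒n7
[5] read 'c'  n7⇒n8  emit P1@[1:5]
[6] read 'a'  n8⇒n2 (via fail)
[7] read 'b'  n2⇒n3  emit P0@[5:7],P2@[6:7]
[8] read 'c'  n3⇒n6 (via fail)
[9] read 'b'  n6⇒n7
[10] read 'c'  n7⇒n8  emit P1@[6:10]
[11] read 'b'  n8⇒n0 (via fail)
[12] read 'a'  n0⇒n4
[13] read 'c'  n4⇒n1 (via fail)
[14] read 'a'  n1⇒n2
[15] read 'a'  n2⇒n4 (via fail)
[16] read 'b'  n4⇒n5  emit P2@[15:16]
[17] read 'c'  n5⇒n6
[18] read 'b'  n6⇒n7
[19] read 'c'  n7⇒n8  emit P1@[15:19]
[20] read 'c'  n8⇒n1 (via fail)
[21] read 'a'  n1⇒n2
[22] read 'b'  n2⇒n3  emit P0@[20:22],P2@[21:22]
[23] read 'b'  n3⇒n0 (via fail)
[24] read 'a'  n0⇒n4
[25] read 'a'  n4⇒n4 (via fail)
[26] read 'a'  n4⇒n4 (via fail)
[27] read 'c'  n4⇒n1 (via fail)
[28] read 'a'  n1⇒n2
[29] read 'b'  n2⇒n3  emit P0@[27:29],P2@[28:29]
[30] read 'a'  n3⇒n4 (via fail)
[31] read 'a'  n4⇒n4 (via fail)
[32] read 'c'  n4⇒n1 (via fail)
[33] read 'a'  n1⇒n2
[34] read 'b'  n2⇒n3  emit P0@[32:34],P2@[33:34]
[35] read 'a'  n3⇒n4 (via fail)
[36] read 'b'  n4⇒n5  emit P2@[35:36]
[37] read 'a'  n5⇒n4 (via fail)
[38] read 'a'  n4⇒n4 (via fail)
[39] read 'a'  n4⇒n4 (via fail)
[40] read 'a'  n4⇒n4 (via fail)

All matches (sorted): [[2,2],[5,1],[7,0],[7,2],[10,1],[16,2],[19,1],[22,0],[22,2],[29,0],[29,2],[34,0],[34,2],[36,2]]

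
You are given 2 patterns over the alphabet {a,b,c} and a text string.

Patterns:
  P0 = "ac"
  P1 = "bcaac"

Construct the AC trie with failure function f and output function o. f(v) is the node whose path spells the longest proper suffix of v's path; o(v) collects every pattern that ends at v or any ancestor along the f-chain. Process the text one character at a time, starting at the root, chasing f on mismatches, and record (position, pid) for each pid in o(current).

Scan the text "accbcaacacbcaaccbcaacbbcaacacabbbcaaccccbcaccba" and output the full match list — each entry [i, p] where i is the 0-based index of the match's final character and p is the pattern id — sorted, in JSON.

Build:
Trie (insert patterns):
  n0 'ε': a→1 b→3
  n1 'a': c→2
  n2 'ac': ·  ←P0
  n3 'b': c→4
  n4 'bc': a→5
  n5 'bca': a→6
  n6 'bcaa': c→7
  n7 'bcaac': ·  ←P1

Failure links (BFS by depth):
  fail(1) 'a': from fail(0)=0 chase 'a': 0 ⇒ 0;  out=∅∪out(0)=∅
  fail(3) 'b': from fail(0)=0 chase 'b': 0 ⇒ 0;  out=∅∪out(0)=∅
  fail(2) 'ac': from fail(1)=0 chase 'c': 0 ⇒ 0;  out={0}∪out(0)={0}
  fail(4) 'bc': from fail(3)=0 chase 'c': 0 ⇒ 0;  out=∅∪out(0)=∅
  fail(5) 'bca': from fail(4)=0 chase 'a': 0 ⇒ 1;  out=∅∪out(1)=∅
  fail(6) 'bcaa': from fail(5)=1 chase 'a': 1→0 ⇒ 1;  out=∅∪out(1)=∅
  fail(7) 'bcaac': from fail(6)=1 chase 'c': 1 ⇒ 2;  out={1}∪out(2)={0,1}

Scan:
i=0 'a': node 0→1
i=1 'c': node 1→2  emit P0@[0:1]
i=2 'c': node 2→0 (fail-walked)
i=3 'b': node 0→3
i=4 'c': node 3→4
i=5 'a': node 4→5
i=6 'a': node 5→6
i=7 'c': node 6→7  emit P0@[6:7],P1@[3:7]
i=8 'a': node 7→1 (fail-walked)
i=9 'c': node 1→2  emit P0@[8:9]
i=10 'b': node 2→3 (fail-walked)
i=11 'c': node 3→4
i=12 'a': node 4→5
i=13 'a': node 5→6
i=14 'c': node 6→7  emit P0@[13:14],P1@[10:14]
i=15 'c': node 7→0 (fail-walked)
i=16 'b': node 0→3
i=17 'c': node 3→4
i=18 'a': node 4→5
i=19 'a': node 5→6
i=20 'c': node 6→7  emit P0@[19:20],P1@[16:20]
i=21 'b': node 7→3 (fail-walked)
i=22 'b': node 3→3 (fail-walked)
i=23 'c': node 3→4
i=24 'a': node 4→5
i=25 'a': node 5→6
i=26 'c': node 6→7  emit P0@[25:26],P1@[22:26]
i=27 'a': node 7→1 (fail-walked)
i=28 'c': node 1→2  emit P0@[27:28]
i=29 'a': node 2→1 (fail-walked)
i=30 'b': node 1→3 (fail-walked)
i=31 'b': node 3→3 (fail-walked)
i=32 'b': node 3→3 (fail-walked)
i=33 'c': node 3→4
i=34 'a': node 4→5
i=35 'a': node 5→6
i=36 'c': node 6→7  emit P0@[35:36],P1@[32:36]
i=37 'c': node 7→0 (fail-walked)
i=38 'c': node 0→0
i=39 'c': node 0→0
i=40 'b': node 0→3
i=41 'c': node 3→4
i=42 'a': node 4→5
i=43 'c': node 5→2 (fail-walked)  emit P0@[42:43]
i=44 'c': node 2→0 (fail-walked)
i=45 'b': node 0→3
i=46 'a': node 3→1 (fail-walked)

Result: [[1,0],[7,0],[7,1],[9,0],[14,0],[14,1],[20,0],[20,1],[26,0],[26,1],[28,0],[36,0],[36,1],[43,0]]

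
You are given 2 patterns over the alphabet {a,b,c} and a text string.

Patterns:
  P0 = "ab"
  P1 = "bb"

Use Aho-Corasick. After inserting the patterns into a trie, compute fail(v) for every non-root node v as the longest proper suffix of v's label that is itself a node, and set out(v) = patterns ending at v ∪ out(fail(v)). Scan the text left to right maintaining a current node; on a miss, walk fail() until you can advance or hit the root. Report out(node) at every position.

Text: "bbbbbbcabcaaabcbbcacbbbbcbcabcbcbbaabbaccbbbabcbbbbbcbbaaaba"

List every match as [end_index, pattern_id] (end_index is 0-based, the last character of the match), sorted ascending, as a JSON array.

Construct AC machine:
Trie nodes:
  n0 'ε': a→1 b→3
  n1 'a': b→2
  n2 'ab': ·  [P0 ends]
  n3 'b': b→4
  n4 'bb': ·  [P1 ends]

BFS fail/out derivation:
  n1('a'): parent n0 fail=0; on 'a' 0 → fail=0;  out ∅∪∅=∅
  n3('b'): parent n0 fail=0; on 'b' 0 → fail=0;  out ∅∪∅=∅
  n2('ab'): parent n1 fail=0; on 'b' 0 → fail=3;  out {0}∪∅={0}
  n4('bb'): parent n3 fail=0; on 'b' 0 → fail=3;  out {1}∪∅={1}

Scan:
[0] read 'b'  n0⇒n3
[1] read 'b'  n3⇒n4  ** P1@[0:1]
[2] read 'b'  n4⇒n4 ·f  ** P1@[1:2]
[3] read 'b'  n4⇒n4 ·f  ** P1@[2:3]
[4] read 'b'  n4⇒n4 ·f  ** P1@[3:4]
[5] read 'b'  n4⇒n4 ·f  ** P1@[4:5]
[6] read 'c'  n4⇒n0 ·f
[7] read 'a'  n0⇒n1
[8] read 'b'  n1⇒n2  ** P0@[7:8]
[9] read 'c'  n2⇒n0 ·f
[10] read 'a'  n0⇒n1
[11] read 'a'  n1⇒n1 ·f
[12] read 'a'  n1⇒n1 ·f
[13] read 'b'  n1⇒n2  ** P0@[12:13]
[14] read 'c'  n2⇒n0 ·f
[15] read 'b'  n0⇒n3
[16] read 'b'  n3⇒n4  ** P1@[15:16]
[17] read 'c'  n4⇒n0 ·f
[18] read 'a'  n0⇒n1
[19] read 'c'  n1⇒n0 ·f
[20] read 'b'  n0⇒n3
[21] read 'b'  n3⇒n4  ** P1@[20:21]
[22] read 'b'  n4⇒n4 ·f  ** P1@[21:22]
[23] read 'b'  n4⇒n4 ·f  ** P1@[22:23]
[24] read 'c'  n4⇒n0 ·f
[25] read 'b'  n0⇒n3
[26] read 'c'  n3⇒n0 ·f
[27] read 'a'  n0⇒n1
[28] read 'b'  n1⇒n2  ** P0@[27:28]
[29] read 'c'  n2⇒n0 ·f
[30] read 'b'  n0⇒n3
[31] read 'c'  n3⇒n0 ·f
[32] read 'b'  n0⇒n3
[33] read 'b'  n3⇒n4  ** P1@[32:33]
[34] read 'a'  n4⇒n1 ·f
[35] read 'a'  n1⇒n1 ·f
[36] read 'b'  n1⇒n2  ** P0@[35:36]
[37] read 'b'  n2⇒n4 ·f  ** P1@[36:37]
[38] read 'a'  n4⇒n1 ·f
[39] read 'c'  n1⇒n0 ·f
[40] read 'c'  n0⇒n0
[41] read 'b'  n0⇒n3
[42] read 'b'  n3⇒n4  ** P1@[41:42]
[43] read 'b'  n4⇒n4 ·f  ** P1@[42:43]
[44] read 'a'  n4⇒n1 ·f
[45] read 'b'  n1⇒n2  ** P0@[44:45]
[46] read 'c'  n2⇒n0 ·f
[47] read 'b'  n0⇒n3
[48] read 'b'  n3⇒n4  ** P1@[47:48]
[49] read 'b'  n4⇒n4 ·f  ** P1@[48:49]
[50] read 'b'  n4⇒n4 ·f  ** P1@[49:50]
[51] read 'b'  n4⇒n4 ·f  ** P1@[50:51]
[52] read 'c'  n4⇒n0 ·f
[53] read 'b'  n0⇒n3
[54] read 'b'  n3⇒n4  ** P1@[53:54]
[55] read 'a'  n4⇒n1 ·f
[56] read 'a'  n1⇒n1 ·f
[57] read 'a'  n1⇒n1 ·f
[58] read 'b'  n1⇒n2  ** P0@[57:58]
[59] read 'a'  n2⇒n1 ·f

All matches (sorted): [[1,1],[2,1],[3,1],[4,1],[5,1],[8,0],[13,0],[16,1],[21,1],[22,1],[23,1],[28,0],[33,1],[36,0],[37,1],[42,1],[43,1],[45,0],[48,1],[49,1],[50,1],[51,1],[54,1],[58,0]]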